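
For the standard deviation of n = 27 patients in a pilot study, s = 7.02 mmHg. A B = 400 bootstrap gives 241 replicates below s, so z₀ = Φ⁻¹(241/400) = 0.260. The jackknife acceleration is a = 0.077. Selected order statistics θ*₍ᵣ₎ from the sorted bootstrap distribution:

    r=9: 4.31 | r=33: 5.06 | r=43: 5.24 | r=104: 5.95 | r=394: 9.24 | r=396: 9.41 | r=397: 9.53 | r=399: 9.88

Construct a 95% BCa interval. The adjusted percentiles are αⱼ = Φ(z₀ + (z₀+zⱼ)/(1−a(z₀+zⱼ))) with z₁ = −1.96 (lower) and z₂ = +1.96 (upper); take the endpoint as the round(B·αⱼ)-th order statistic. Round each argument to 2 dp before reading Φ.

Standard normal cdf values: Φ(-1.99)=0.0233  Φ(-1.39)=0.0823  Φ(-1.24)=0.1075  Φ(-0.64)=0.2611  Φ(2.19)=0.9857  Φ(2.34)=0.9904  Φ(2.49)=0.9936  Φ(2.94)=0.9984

Lower: z₀ + z₁ = 0.260 + (-1.960) = -1.700; 1 − a(z₀+z₁) = 1 − (0.077)(-1.700) = 1.1309; argument = 0.260 + (-1.700)/1.1309 = -1.2432 → -1.24.
α₁ = Φ(-1.24) = 0.1075; rank = round(400 × 0.1075) = 43; θ*₍43₎ = 5.24.
Upper: z₀ + z₂ = 2.220; 1 − a(z₀+z₂) = 0.8291; argument = 2.9377 → 2.94; α₂ = 0.9984; rank = 399; θ*₍399₎ = 9.88.

(5.24, 9.88)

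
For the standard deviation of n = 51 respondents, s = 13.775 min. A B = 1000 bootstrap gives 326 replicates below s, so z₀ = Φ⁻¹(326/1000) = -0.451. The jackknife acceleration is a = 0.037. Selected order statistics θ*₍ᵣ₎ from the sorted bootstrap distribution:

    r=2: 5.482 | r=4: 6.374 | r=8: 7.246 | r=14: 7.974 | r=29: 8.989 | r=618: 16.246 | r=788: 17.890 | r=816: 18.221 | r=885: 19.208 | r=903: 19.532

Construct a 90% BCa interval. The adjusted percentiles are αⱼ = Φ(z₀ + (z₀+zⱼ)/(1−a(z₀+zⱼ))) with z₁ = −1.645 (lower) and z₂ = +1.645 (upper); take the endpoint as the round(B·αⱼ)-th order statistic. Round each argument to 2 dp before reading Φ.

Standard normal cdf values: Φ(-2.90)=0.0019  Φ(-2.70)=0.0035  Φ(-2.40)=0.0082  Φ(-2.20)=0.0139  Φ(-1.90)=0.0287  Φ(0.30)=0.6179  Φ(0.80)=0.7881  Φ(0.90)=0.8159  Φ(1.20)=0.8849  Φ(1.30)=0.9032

(7.246, 17.890)

Lower: z₀ + z₁ = -0.451 + (-1.645) = -2.096; 1 − a(z₀+z₁) = 1 − (0.037)(-2.096) = 1.0776; argument = -0.451 + (-2.096)/1.0776 = -2.3961 → -2.40.
α₁ = Φ(-2.40) = 0.0082; rank = round(1000 × 0.0082) = 8; θ*₍8₎ = 7.246.
Upper: z₀ + z₂ = 1.194; 1 − a(z₀+z₂) = 0.9558; argument = 0.7982 → 0.80; α₂ = 0.7881; rank = 788; θ*₍788₎ = 17.890.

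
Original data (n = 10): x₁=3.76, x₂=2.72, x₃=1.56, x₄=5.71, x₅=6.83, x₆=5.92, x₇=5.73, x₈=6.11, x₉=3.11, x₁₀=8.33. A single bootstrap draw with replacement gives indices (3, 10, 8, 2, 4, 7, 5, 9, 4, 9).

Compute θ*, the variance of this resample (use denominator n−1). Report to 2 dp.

θ* = 4.59

Resample values: 1.56, 8.33, 6.11, 2.72, 5.71, 5.73, 6.83, 3.11, 5.71, 3.11.
Mean = 4.8920; sum of squared deviations = 41.2706
s² = 41.2706 / 9 = 4.5856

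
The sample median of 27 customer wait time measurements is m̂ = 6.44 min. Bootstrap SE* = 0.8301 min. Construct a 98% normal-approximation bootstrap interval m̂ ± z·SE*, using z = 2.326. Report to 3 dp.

(4.509, 8.371)

Margin = 2.326 × 0.8301 = 1.9308
Interval: 6.44 ± 1.9308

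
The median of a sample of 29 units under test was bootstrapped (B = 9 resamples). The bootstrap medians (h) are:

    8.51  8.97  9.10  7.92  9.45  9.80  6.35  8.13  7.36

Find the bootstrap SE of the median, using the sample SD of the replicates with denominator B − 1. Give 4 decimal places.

Bootstrap SE is the standard deviation of the 9 replicate medians.
Mean of replicates: (8.51 + 8.97 + 9.10 + 7.92 + 9.45 + 9.80 + 6.35 + 8.13 + 7.36) / 9 = 75.59000 / 9 = 8.39889
Sum of squared deviations: (+0.11111)² + (+0.57111)² + (+0.70111)² + (−0.47889)² + (+1.05111)² + (+1.40111)² + (−2.04889)² + (−0.26889)² + (−1.03889)² = 9.47689
Variance = 9.47689 / 8 = 1.18461
SE* = √1.18461

SE* = 1.0884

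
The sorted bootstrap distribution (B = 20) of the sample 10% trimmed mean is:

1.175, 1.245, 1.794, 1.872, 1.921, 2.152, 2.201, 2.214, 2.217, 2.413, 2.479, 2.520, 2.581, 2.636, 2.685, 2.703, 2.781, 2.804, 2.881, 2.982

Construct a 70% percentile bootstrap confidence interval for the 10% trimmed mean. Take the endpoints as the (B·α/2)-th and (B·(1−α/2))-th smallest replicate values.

α = 0.30; lower rank = 20 × 0.150 = 3; upper rank = 20 × 0.850 = 17.
The 3rd smallest replicate is 1.794; the 17th is 2.781.

(1.794, 2.781)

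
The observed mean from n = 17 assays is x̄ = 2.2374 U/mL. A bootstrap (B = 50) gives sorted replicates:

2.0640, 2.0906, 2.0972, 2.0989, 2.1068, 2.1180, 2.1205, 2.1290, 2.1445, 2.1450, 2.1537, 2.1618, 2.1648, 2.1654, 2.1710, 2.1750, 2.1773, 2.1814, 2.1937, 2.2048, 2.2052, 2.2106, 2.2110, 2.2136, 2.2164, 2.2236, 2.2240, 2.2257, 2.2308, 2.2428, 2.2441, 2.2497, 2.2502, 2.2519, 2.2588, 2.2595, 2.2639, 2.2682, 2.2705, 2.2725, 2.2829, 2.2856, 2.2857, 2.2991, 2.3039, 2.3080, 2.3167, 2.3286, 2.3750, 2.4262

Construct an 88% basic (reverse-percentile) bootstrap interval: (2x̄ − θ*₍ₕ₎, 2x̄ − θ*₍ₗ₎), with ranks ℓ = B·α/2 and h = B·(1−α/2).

Percentile endpoints at ranks 3 and 47: θ*₍3₎ = 2.0972, θ*₍47₎ = 2.3167.
Basic interval reflects these around x̄:
  lower = 2 × 2.2374 − 2.3167 = 2.1581
  upper = 2 × 2.2374 − 2.0972 = 2.3776

(2.1581, 2.3776)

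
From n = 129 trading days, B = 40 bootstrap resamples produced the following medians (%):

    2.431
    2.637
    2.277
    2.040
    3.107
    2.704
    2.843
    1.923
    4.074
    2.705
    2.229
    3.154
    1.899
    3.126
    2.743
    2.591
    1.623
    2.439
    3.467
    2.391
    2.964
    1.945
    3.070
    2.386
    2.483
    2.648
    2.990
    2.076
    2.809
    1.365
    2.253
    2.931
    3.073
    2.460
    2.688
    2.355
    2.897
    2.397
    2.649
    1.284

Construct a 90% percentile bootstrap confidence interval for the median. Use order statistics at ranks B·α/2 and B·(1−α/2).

Sorted replicates: 1.284, 1.365, 1.623, 1.899, 1.923, 1.945, 2.040, 2.076, 2.229, 2.253, 2.277, 2.355, 2.386, 2.391, 2.397, 2.431, 2.439, 2.460, 2.483, 2.591, 2.637, 2.648, 2.649, 2.688, 2.704, 2.705, 2.743, 2.809, 2.843, 2.897, 2.931, 2.964, 2.990, 3.070, 3.073, 3.107, 3.126, 3.154, 3.467, 4.074
α = 0.10; lower rank = 40 × 0.050 = 2; upper rank = 40 × 0.950 = 38.
The 2nd smallest replicate is 1.365; the 38th is 3.154.

(1.365, 3.154)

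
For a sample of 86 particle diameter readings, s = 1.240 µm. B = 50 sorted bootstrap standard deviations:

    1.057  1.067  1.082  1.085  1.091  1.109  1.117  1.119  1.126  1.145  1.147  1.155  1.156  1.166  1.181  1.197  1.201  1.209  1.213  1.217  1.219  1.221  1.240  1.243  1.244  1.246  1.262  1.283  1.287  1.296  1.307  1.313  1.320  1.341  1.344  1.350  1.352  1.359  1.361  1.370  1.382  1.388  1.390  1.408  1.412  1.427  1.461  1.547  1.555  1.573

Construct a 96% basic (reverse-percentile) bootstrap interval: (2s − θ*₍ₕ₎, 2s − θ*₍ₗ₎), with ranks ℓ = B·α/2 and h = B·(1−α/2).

(0.925, 1.423)

Percentile endpoints at ranks 1 and 49: θ*₍1₎ = 1.057, θ*₍49₎ = 1.555.
Basic interval reflects these around s:
  lower = 2 × 1.240 − 1.555 = 0.925
  upper = 2 × 1.240 − 1.057 = 1.423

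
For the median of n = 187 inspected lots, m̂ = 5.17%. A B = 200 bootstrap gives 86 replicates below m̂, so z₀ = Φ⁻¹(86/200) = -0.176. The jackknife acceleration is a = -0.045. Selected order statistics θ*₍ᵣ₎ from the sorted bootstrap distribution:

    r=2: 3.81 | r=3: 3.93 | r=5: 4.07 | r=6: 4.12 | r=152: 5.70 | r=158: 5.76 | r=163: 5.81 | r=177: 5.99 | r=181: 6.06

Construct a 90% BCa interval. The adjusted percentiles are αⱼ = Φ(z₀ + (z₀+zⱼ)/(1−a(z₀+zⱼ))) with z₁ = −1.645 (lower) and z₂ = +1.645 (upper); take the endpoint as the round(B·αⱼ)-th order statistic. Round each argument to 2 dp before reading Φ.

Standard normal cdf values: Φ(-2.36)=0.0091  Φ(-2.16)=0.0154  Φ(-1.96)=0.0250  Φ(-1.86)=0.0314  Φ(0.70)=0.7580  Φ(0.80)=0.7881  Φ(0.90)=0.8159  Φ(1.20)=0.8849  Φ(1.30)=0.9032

Lower: z₀ + z₁ = -0.176 + (-1.645) = -1.821; 1 − a(z₀+z₁) = 1 − (-0.045)(-1.821) = 0.9181; argument = -0.176 + (-1.821)/0.9181 = -2.1595 → -2.16.
α₁ = Φ(-2.16) = 0.0154; rank = round(200 × 0.0154) = 3; θ*₍3₎ = 3.93.
Upper: z₀ + z₂ = 1.469; 1 − a(z₀+z₂) = 1.0661; argument = 1.2019 → 1.20; α₂ = 0.8849; rank = 177; θ*₍177₎ = 5.99.

(3.93, 5.99)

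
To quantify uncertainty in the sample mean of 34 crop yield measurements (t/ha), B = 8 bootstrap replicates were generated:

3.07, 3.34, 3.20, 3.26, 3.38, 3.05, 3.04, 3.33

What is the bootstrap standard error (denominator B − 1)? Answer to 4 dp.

Bootstrap SE is the standard deviation of the 8 replicate means.
Mean of replicates: (3.07 + 3.34 + 3.20 + 3.26 + 3.38 + 3.05 + 3.04 + 3.33) / 8 = 25.670000 / 8 = 3.208750
Sum of squared deviations: (−0.138750)² + (+0.131250)² + (−0.008750)² + (+0.051250)² + (+0.171250)² + (−0.158750)² + (−0.168750)² + (+0.121250)² = 0.136887
Variance = 0.136887 / 7 = 0.019555
SE* = √0.019555

SE* = 0.1398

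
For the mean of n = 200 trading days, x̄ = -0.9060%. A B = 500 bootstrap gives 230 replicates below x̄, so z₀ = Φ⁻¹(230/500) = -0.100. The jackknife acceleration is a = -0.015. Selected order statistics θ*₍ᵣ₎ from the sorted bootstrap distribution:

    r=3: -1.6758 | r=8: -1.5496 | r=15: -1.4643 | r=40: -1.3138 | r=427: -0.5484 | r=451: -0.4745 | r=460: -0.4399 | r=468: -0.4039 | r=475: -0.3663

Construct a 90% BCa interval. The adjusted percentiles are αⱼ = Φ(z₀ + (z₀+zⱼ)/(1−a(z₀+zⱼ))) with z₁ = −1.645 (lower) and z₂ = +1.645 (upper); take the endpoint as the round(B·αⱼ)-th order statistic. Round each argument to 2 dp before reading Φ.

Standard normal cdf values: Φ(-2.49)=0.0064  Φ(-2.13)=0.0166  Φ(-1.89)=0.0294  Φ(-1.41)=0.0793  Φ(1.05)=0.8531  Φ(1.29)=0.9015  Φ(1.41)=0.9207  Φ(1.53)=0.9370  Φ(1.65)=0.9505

Lower: z₀ + z₁ = -0.100 + (-1.645) = -1.745; 1 − a(z₀+z₁) = 1 − (-0.015)(-1.745) = 0.9738; argument = -0.100 + (-1.745)/0.9738 = -1.8919 → -1.89.
α₁ = Φ(-1.89) = 0.0294; rank = round(500 × 0.0294) = 15; θ*₍15₎ = -1.4643.
Upper: z₀ + z₂ = 1.545; 1 − a(z₀+z₂) = 1.0232; argument = 1.4100 → 1.41; α₂ = 0.9207; rank = 460; θ*₍460₎ = -0.4399.

(-1.4643, -0.4399)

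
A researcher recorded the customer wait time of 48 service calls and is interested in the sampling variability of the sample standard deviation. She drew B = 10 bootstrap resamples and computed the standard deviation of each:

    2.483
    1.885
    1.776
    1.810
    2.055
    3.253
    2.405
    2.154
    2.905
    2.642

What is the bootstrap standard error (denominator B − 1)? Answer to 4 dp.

SE* = 0.4933

Bootstrap SE is the standard deviation of the 10 replicate standard deviations.
Mean of replicates: (2.483 + 1.885 + 1.776 + 1.810 + 2.055 + 3.253 + 2.405 + 2.154 + 2.905 + 2.642) / 10 = 23.36800 / 10 = 2.33680
Sum of squared deviations: (+0.14620)² + (−0.45180)² + (−0.56080)² + (−0.52680)² + (−0.28180)² + (+0.91620)² + (+0.06820)² + (−0.18280)² + (+0.56820)² + (+0.30520)² = 2.19041
Variance = 2.19041 / 9 = 0.24338
SE* = √0.24338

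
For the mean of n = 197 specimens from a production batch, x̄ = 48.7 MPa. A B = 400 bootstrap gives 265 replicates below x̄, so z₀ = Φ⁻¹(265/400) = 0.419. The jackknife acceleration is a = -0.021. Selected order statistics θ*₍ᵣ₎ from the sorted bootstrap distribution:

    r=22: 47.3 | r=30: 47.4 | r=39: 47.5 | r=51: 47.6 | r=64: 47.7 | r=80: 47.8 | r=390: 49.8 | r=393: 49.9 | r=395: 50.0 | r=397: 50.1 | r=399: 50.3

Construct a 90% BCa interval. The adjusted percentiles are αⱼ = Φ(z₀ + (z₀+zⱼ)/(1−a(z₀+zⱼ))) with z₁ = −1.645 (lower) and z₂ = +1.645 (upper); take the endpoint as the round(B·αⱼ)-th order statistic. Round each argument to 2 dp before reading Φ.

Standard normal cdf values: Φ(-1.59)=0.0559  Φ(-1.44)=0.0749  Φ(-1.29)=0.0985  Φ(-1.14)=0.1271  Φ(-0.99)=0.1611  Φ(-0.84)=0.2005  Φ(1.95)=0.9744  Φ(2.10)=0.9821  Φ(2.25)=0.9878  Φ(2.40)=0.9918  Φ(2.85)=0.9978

Lower: z₀ + z₁ = 0.419 + (-1.645) = -1.226; 1 − a(z₀+z₁) = 1 − (-0.021)(-1.226) = 0.9743; argument = 0.419 + (-1.226)/0.9743 = -0.8394 → -0.84.
α₁ = Φ(-0.84) = 0.2005; rank = round(400 × 0.2005) = 80; θ*₍80₎ = 47.8.
Upper: z₀ + z₂ = 2.064; 1 − a(z₀+z₂) = 1.0433; argument = 2.3973 → 2.40; α₂ = 0.9918; rank = 397; θ*₍397₎ = 50.1.

(47.8, 50.1)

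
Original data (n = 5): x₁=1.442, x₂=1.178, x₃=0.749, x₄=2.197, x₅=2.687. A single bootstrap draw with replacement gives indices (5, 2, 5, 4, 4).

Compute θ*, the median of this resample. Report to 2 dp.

θ* = 2.20

Resample values: 2.687, 1.178, 2.687, 2.197, 2.197.
Sorted: 1.178, 2.197, 2.197, 2.687, 2.687
Median = middle value = 2.20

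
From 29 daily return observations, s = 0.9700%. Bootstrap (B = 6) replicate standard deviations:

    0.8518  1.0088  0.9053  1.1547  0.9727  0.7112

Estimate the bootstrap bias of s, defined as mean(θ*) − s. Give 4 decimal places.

bias = −0.0359

mean(θ*) = (0.8518 + 1.0088 + 0.9053 + 1.1547 + 0.9727 + 0.7112) / 6 = 0.93408
bias = 0.93408 − 0.9700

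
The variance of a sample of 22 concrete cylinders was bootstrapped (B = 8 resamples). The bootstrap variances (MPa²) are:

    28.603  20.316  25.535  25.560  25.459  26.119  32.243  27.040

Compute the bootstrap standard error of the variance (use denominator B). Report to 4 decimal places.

Bootstrap SE is the standard deviation of the 8 replicate variances.
Mean of replicates: (28.603 + 20.316 + 25.535 + 25.560 + 25.459 + 26.119 + 32.243 + 27.040) / 8 = 210.87500 / 8 = 26.35938
Sum of squared deviations: (+2.24363)² + (−6.04338)² + (−0.82437)² + (−0.79938)² + (−0.90038)² + (−0.24038)² + (+5.88363)² + (+0.68062)² = 78.82358
Variance = 78.82358 / 8 = 9.85295
SE* = √9.85295

SE* = 3.1389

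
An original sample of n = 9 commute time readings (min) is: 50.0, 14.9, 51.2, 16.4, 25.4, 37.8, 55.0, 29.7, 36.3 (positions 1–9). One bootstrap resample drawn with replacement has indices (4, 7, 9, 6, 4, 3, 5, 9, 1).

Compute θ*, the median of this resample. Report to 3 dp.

θ* = 36.300

Resample values: 16.4, 55.0, 36.3, 37.8, 16.4, 51.2, 25.4, 36.3, 50.0.
Sorted: 16.4, 16.4, 25.4, 36.3, 36.3, 37.8, 50.0, 51.2, 55.0
Median = middle value = 36.300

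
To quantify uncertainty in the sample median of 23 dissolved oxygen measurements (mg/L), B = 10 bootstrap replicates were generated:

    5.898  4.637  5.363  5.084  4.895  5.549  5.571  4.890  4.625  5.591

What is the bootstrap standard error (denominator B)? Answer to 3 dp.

Bootstrap SE is the standard deviation of the 10 replicate medians.
Mean of replicates: (5.898 + 4.637 + 5.363 + 5.084 + 4.895 + 5.549 + 5.571 + 4.890 + 4.625 + 5.591) / 10 = 52.1030 / 10 = 5.2103
Sum of squared deviations: (+0.6877)² + (−0.5733)² + (+0.1527)² + (−0.1263)² + (−0.3153)² + (+0.3387)² + (+0.3607)² + (−0.3203)² + (−0.5853)² + (+0.3807)² = 1.7752
Variance = 1.7752 / 10 = 0.1775
SE* = √0.1775

SE* = 0.421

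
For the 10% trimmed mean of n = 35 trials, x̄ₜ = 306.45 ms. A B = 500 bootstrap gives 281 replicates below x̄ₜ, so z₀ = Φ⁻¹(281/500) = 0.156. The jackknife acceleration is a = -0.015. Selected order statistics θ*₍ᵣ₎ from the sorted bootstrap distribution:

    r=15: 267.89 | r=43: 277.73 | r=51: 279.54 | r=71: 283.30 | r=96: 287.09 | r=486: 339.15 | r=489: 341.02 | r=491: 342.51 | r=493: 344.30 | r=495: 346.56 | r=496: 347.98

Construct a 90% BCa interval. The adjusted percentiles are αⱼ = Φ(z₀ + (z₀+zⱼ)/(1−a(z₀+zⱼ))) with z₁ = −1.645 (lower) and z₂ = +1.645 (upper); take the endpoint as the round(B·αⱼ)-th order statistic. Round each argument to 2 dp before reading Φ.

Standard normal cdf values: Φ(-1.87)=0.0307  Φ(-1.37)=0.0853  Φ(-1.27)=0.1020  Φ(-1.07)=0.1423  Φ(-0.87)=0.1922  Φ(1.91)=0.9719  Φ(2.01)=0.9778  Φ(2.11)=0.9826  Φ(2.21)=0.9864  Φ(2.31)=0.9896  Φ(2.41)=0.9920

(277.73, 339.15)

Lower: z₀ + z₁ = 0.156 + (-1.645) = -1.489; 1 − a(z₀+z₁) = 1 − (-0.015)(-1.489) = 0.9777; argument = 0.156 + (-1.489)/0.9777 = -1.3670 → -1.37.
α₁ = Φ(-1.37) = 0.0853; rank = round(500 × 0.0853) = 43; θ*₍43₎ = 277.73.
Upper: z₀ + z₂ = 1.801; 1 − a(z₀+z₂) = 1.0270; argument = 1.9096 → 1.91; α₂ = 0.9719; rank = 486; θ*₍486₎ = 339.15.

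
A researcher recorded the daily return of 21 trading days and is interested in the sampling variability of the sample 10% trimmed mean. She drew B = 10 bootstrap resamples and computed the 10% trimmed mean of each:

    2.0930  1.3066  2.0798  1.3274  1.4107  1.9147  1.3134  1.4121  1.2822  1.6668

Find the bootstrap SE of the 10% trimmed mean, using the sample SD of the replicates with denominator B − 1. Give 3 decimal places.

SE* = 0.331

Bootstrap SE is the standard deviation of the 10 replicate 10% trimmed means.
Mean of replicates: (2.0930 + 1.3066 + 2.0798 + 1.3274 + 1.4107 + 1.9147 + 1.3134 + 1.4121 + 1.2822 + 1.6668) / 10 = 15.80670 / 10 = 1.58067
Sum of squared deviations: (+0.51233)² + (−0.27407)² + (+0.49913)² + (−0.25327)² + (−0.16997)² + (+0.33403)² + (−0.26727)² + (−0.16857)² + (−0.29847)² + (+0.08613)² = 0.98769
Variance = 0.98769 / 9 = 0.10974
SE* = √0.10974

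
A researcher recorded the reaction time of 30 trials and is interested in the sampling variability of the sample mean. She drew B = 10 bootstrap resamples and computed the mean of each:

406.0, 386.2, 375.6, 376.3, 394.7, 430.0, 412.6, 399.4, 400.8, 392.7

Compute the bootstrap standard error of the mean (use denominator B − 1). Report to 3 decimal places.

SE* = 16.528

Bootstrap SE is the standard deviation of the 10 replicate means.
Mean of replicates: (406.0 + 386.2 + 375.6 + 376.3 + 394.7 + 430.0 + 412.6 + 399.4 + 400.8 + 392.7) / 10 = 3974.3000 / 10 = 397.4300
Sum of squared deviations: (+8.5700)² + (−11.2300)² + (−21.8300)² + (−21.1300)² + (−2.7300)² + (+32.5700)² + (+15.1700)² + (+1.9700)² + (+3.3700)² + (−4.7300)² = 2458.5810
Variance = 2458.5810 / 9 = 273.1757
SE* = √273.1757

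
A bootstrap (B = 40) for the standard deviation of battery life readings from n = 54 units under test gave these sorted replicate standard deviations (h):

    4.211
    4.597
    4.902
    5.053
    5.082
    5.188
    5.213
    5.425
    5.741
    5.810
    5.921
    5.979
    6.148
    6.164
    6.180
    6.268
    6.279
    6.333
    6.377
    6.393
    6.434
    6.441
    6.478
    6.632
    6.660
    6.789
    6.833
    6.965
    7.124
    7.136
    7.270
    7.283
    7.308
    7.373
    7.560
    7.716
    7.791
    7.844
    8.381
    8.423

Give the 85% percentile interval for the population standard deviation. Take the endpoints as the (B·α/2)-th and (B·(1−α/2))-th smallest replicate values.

α = 0.15; lower rank = 40 × 0.075 = 3; upper rank = 40 × 0.925 = 37.
The 3rd smallest replicate is 4.902; the 37th is 7.791.

(4.902, 7.791)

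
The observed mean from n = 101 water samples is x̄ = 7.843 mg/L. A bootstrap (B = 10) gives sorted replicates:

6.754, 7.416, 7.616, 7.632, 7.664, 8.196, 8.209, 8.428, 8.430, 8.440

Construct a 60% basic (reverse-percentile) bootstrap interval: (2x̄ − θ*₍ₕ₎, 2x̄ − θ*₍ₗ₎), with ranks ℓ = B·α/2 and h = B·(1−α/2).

Percentile endpoints at ranks 2 and 8: θ*₍2₎ = 7.416, θ*₍8₎ = 8.428.
Basic interval reflects these around x̄:
  lower = 2 × 7.843 − 8.428 = 7.258
  upper = 2 × 7.843 − 7.416 = 8.270

(7.258, 8.270)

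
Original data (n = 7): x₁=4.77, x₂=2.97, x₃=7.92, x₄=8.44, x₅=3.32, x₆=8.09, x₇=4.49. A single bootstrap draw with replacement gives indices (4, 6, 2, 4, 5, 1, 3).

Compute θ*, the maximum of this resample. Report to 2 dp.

θ* = 8.44

Resample values: 8.44, 8.09, 2.97, 8.44, 3.32, 4.77, 7.92.
Maximum = 8.44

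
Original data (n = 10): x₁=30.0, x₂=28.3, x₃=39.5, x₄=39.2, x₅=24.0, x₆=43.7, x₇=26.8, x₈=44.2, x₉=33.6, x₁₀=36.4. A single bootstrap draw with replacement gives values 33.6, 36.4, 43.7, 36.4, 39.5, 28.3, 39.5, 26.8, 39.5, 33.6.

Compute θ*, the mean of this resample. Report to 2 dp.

θ* = 35.73

Mean = (33.6 + 36.4 + 43.7 + 36.4 + 39.5 + 28.3 + 39.5 + 26.8 + 39.5 + 33.6) / 10 = 357.30 / 10 = 35.73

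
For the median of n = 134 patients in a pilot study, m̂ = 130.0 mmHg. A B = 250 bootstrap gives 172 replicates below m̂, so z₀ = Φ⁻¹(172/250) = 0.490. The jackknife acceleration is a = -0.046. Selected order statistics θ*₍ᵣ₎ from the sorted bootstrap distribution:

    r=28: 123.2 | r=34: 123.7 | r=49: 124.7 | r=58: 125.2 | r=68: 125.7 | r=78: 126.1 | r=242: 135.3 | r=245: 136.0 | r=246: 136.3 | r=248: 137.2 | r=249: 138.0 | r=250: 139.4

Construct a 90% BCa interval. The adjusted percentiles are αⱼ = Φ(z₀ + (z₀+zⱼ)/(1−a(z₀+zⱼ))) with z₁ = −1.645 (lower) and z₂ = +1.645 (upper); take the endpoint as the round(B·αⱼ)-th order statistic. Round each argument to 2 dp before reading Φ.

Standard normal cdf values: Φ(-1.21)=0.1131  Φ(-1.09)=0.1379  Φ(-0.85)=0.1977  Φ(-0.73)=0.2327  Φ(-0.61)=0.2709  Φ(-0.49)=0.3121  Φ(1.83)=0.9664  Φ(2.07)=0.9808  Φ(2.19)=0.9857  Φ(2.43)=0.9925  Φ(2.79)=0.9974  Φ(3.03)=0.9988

(125.2, 137.2)

Lower: z₀ + z₁ = 0.490 + (-1.645) = -1.155; 1 − a(z₀+z₁) = 1 − (-0.046)(-1.155) = 0.9469; argument = 0.490 + (-1.155)/0.9469 = -0.7298 → -0.73.
α₁ = Φ(-0.73) = 0.2327; rank = round(250 × 0.2327) = 58; θ*₍58₎ = 125.2.
Upper: z₀ + z₂ = 2.135; 1 − a(z₀+z₂) = 1.0982; argument = 2.4341 → 2.43; α₂ = 0.9925; rank = 248; θ*₍248₎ = 137.2.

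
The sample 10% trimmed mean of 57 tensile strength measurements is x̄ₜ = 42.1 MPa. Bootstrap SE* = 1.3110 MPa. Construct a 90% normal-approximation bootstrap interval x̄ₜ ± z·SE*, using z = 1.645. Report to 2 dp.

Margin = 1.645 × 1.3110 = 2.157
Interval: 42.1 ± 2.157

(39.94, 44.26)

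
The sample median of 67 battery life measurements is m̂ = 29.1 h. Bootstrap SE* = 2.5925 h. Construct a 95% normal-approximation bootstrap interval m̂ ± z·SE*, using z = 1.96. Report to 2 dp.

(24.02, 34.18)

Margin = 1.96 × 2.5925 = 5.081
Interval: 29.1 ± 5.081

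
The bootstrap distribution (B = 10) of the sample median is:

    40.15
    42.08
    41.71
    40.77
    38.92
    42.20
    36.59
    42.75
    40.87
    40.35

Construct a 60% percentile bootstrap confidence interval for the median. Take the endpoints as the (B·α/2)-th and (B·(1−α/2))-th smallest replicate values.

Sorted replicates: 36.59, 38.92, 40.15, 40.35, 40.77, 40.87, 41.71, 42.08, 42.20, 42.75
α = 0.40; lower rank = 10 × 0.200 = 2; upper rank = 10 × 0.800 = 8.
The 2nd smallest replicate is 38.92; the 8th is 42.08.

(38.92, 42.08)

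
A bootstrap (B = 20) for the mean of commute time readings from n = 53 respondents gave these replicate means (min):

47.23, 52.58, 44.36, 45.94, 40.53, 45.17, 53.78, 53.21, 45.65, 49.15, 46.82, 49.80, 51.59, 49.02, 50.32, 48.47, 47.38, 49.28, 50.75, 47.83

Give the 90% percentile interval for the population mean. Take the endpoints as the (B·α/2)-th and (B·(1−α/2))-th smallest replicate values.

Sorted replicates: 40.53, 44.36, 45.17, 45.65, 45.94, 46.82, 47.23, 47.38, 47.83, 48.47, 49.02, 49.15, 49.28, 49.80, 50.32, 50.75, 51.59, 52.58, 53.21, 53.78
α = 0.10; lower rank = 20 × 0.050 = 1; upper rank = 20 × 0.950 = 19.
The 1st smallest replicate is 40.53; the 19th is 53.21.

(40.53, 53.21)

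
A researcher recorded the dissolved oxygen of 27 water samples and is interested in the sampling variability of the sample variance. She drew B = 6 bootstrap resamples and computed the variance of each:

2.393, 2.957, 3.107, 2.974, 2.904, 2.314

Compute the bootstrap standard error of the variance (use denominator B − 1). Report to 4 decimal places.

SE* = 0.3341

Bootstrap SE is the standard deviation of the 6 replicate variances.
Mean of replicates: (2.393 + 2.957 + 3.107 + 2.974 + 2.904 + 2.314) / 6 = 16.64900 / 6 = 2.77483
Sum of squared deviations: (−0.38183)² + (+0.18217)² + (+0.33217)² + (+0.19917)² + (+0.12917)² + (−0.46083)² = 0.55803
Variance = 0.55803 / 5 = 0.11161
SE* = √0.11161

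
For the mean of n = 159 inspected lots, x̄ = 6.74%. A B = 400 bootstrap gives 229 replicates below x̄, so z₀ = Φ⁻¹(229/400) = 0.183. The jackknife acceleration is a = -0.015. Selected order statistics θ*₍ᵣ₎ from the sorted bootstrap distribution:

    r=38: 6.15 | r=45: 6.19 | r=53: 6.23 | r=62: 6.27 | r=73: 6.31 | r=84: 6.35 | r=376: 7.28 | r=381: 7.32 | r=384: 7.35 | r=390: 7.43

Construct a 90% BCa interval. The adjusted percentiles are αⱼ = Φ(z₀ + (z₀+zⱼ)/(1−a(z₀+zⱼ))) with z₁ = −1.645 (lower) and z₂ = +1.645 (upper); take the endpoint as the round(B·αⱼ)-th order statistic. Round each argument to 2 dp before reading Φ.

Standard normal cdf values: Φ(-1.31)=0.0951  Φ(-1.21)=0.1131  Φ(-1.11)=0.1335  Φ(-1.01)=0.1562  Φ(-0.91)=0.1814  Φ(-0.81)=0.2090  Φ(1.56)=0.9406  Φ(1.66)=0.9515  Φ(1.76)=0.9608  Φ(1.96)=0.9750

Lower: z₀ + z₁ = 0.183 + (-1.645) = -1.462; 1 − a(z₀+z₁) = 1 − (-0.015)(-1.462) = 0.9781; argument = 0.183 + (-1.462)/0.9781 = -1.3118 → -1.31.
α₁ = Φ(-1.31) = 0.0951; rank = round(400 × 0.0951) = 38; θ*₍38₎ = 6.15.
Upper: z₀ + z₂ = 1.828; 1 − a(z₀+z₂) = 1.0274; argument = 1.9622 → 1.96; α₂ = 0.9750; rank = 390; θ*₍390₎ = 7.43.

(6.15, 7.43)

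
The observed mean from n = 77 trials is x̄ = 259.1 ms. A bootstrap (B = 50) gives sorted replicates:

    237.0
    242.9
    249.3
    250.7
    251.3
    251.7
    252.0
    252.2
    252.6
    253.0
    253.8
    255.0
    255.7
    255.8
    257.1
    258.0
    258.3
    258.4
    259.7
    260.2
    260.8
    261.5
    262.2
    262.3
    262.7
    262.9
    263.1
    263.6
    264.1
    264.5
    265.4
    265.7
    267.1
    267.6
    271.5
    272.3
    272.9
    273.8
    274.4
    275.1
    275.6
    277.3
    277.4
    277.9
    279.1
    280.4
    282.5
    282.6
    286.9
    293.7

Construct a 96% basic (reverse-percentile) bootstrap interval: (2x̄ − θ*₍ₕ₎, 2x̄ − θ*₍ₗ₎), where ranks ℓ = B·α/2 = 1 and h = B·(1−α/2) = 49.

Percentile endpoints at ranks 1 and 49: θ*₍1₎ = 237.0, θ*₍49₎ = 286.9.
Basic interval reflects these around x̄:
  lower = 2 × 259.1 − 286.9 = 231.3
  upper = 2 × 259.1 − 237.0 = 281.2

(231.3, 281.2)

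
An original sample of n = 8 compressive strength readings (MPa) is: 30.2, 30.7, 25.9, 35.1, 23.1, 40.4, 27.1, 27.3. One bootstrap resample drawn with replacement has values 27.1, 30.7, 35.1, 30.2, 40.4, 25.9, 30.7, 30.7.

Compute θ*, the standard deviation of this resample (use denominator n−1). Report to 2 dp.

θ* = 4.57

Mean = 31.3500; sum of squared deviations = 146.3200
s² = 146.3200 / 7 = 20.9029
s = √20.9029 = 4.57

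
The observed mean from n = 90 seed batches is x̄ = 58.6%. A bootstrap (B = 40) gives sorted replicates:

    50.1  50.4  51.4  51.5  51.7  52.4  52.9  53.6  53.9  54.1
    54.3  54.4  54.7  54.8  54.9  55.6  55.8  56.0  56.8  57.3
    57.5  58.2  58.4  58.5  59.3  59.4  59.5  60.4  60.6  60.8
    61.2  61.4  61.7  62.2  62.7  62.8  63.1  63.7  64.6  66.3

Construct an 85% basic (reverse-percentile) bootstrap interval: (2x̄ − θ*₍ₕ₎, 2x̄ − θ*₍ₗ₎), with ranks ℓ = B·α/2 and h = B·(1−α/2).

Percentile endpoints at ranks 3 and 37: θ*₍3₎ = 51.4, θ*₍37₎ = 63.1.
Basic interval reflects these around x̄:
  lower = 2 × 58.6 − 63.1 = 54.1
  upper = 2 × 58.6 − 51.4 = 65.8

(54.1, 65.8)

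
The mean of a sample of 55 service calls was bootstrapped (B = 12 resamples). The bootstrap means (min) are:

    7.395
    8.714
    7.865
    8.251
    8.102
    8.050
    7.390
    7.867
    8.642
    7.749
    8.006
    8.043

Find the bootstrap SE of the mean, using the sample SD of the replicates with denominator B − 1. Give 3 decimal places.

Bootstrap SE is the standard deviation of the 12 replicate means.
Mean of replicates: (7.395 + 8.714 + 7.865 + 8.251 + 8.102 + 8.050 + 7.390 + 7.867 + 8.642 + 7.749 + 8.006 + 8.043) / 12 = 96.0740 / 12 = 8.0062
Sum of squared deviations: (−0.6112)² + (+0.7078)² + (−0.1412)² + (+0.2448)² + (+0.0958)² + (+0.0438)² + (−0.6162)² + (−0.1392)² + (+0.6358)² + (−0.2572)² + (−0.0002)² + (+0.0368)² = 1.8363
Variance = 1.8363 / 11 = 0.1669
SE* = √0.1669

SE* = 0.409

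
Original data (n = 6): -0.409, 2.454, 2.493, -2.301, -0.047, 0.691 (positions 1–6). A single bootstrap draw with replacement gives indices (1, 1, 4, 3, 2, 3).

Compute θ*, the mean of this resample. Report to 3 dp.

Resample values: -0.409, -0.409, -2.301, 2.493, 2.454, 2.493.
Mean = ((-0.409) + (-0.409) + (-2.301) + 2.493 + 2.454 + 2.493) / 6 = 4.3210 / 6 = 0.720

θ* = 0.720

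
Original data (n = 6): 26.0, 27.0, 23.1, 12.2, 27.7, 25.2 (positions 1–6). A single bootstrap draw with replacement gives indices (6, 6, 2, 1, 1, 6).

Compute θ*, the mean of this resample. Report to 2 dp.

Resample values: 25.2, 25.2, 27.0, 26.0, 26.0, 25.2.
Mean = (25.2 + 25.2 + 27.0 + 26.0 + 26.0 + 25.2) / 6 = 154.60 / 6 = 25.77

θ* = 25.77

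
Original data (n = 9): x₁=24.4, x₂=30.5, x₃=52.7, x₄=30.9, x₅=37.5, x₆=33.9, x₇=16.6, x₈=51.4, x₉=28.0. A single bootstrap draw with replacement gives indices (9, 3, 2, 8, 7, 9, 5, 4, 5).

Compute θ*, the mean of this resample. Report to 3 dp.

θ* = 34.789

Resample values: 28.0, 52.7, 30.5, 51.4, 16.6, 28.0, 37.5, 30.9, 37.5.
Mean = (28.0 + 52.7 + 30.5 + 51.4 + 16.6 + 28.0 + 37.5 + 30.9 + 37.5) / 9 = 313.10 / 9 = 34.789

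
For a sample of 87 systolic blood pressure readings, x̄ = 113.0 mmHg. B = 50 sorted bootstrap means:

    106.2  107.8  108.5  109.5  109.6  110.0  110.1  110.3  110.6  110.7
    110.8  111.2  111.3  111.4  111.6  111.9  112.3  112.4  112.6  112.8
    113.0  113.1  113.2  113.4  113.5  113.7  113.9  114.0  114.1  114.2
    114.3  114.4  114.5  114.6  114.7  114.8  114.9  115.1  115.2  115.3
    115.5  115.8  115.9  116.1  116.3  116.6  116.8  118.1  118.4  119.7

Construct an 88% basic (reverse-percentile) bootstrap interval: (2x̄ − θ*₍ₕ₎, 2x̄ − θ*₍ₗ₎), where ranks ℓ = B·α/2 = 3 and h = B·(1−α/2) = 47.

Percentile endpoints at ranks 3 and 47: θ*₍3₎ = 108.5, θ*₍47₎ = 116.8.
Basic interval reflects these around x̄:
  lower = 2 × 113.0 − 116.8 = 109.2
  upper = 2 × 113.0 − 108.5 = 117.5

(109.2, 117.5)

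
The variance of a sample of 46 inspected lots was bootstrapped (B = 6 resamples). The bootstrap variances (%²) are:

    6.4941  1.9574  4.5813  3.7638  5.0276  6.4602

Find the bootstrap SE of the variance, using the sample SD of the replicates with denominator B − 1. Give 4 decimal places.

Bootstrap SE is the standard deviation of the 6 replicate variances.
Mean of replicates: (6.4941 + 1.9574 + 4.5813 + 3.7638 + 5.0276 + 6.4602) / 6 = 28.28440 / 6 = 4.71407
Sum of squared deviations: (+1.78003)² + (−2.75667)² + (−0.13277)² + (−0.95027)² + (+0.31353)² + (+1.74613)² = 14.83565
Variance = 14.83565 / 5 = 2.96713
SE* = √2.96713

SE* = 1.7225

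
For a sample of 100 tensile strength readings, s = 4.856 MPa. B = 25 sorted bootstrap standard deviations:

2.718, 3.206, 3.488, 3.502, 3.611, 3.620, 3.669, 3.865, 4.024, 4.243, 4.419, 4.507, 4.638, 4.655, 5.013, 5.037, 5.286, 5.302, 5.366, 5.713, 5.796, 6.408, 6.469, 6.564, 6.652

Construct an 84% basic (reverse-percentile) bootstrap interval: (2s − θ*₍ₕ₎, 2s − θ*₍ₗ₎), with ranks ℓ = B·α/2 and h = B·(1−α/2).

(3.243, 6.506)

Percentile endpoints at ranks 2 and 23: θ*₍2₎ = 3.206, θ*₍23₎ = 6.469.
Basic interval reflects these around s:
  lower = 2 × 4.856 − 6.469 = 3.243
  upper = 2 × 4.856 − 3.206 = 6.506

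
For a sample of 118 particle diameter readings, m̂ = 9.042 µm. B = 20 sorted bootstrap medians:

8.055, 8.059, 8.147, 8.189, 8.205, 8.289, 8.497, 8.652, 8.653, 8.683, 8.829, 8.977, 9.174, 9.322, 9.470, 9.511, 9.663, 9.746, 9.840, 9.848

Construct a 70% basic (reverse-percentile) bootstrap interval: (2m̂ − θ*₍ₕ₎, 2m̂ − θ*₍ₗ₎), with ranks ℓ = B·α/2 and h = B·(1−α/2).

Percentile endpoints at ranks 3 and 17: θ*₍3₎ = 8.147, θ*₍17₎ = 9.663.
Basic interval reflects these around m̂:
  lower = 2 × 9.042 − 9.663 = 8.421
  upper = 2 × 9.042 − 8.147 = 9.937

(8.421, 9.937)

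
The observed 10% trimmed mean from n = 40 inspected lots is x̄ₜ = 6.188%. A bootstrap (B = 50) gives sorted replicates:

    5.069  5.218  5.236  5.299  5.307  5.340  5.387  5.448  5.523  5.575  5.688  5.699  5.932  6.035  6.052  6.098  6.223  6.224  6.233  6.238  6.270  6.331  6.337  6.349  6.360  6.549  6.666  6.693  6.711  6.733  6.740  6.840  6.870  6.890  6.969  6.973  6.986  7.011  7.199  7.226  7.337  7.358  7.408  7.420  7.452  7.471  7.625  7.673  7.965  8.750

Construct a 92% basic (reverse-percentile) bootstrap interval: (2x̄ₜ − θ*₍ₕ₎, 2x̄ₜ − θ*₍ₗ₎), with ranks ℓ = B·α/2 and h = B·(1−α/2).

(4.703, 7.158)

Percentile endpoints at ranks 2 and 48: θ*₍2₎ = 5.218, θ*₍48₎ = 7.673.
Basic interval reflects these around x̄ₜ:
  lower = 2 × 6.188 − 7.673 = 4.703
  upper = 2 × 6.188 − 5.218 = 7.158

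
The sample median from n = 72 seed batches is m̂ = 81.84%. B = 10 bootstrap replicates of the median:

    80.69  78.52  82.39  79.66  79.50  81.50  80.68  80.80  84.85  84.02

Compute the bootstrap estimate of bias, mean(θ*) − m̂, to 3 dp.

bias = −0.579

mean(θ*) = (80.69 + 78.52 + 82.39 + 79.66 + 79.50 + 81.50 + 80.68 + 80.80 + 84.85 + 84.02) / 10 = 81.2610
bias = 81.2610 − 81.84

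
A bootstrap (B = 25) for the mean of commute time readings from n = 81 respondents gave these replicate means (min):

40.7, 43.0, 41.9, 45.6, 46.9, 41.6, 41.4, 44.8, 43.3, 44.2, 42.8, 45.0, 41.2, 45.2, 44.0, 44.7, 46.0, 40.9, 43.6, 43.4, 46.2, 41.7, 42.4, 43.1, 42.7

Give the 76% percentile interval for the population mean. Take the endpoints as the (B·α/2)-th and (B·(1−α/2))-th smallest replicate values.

(41.2, 45.6)

Sorted replicates: 40.7, 40.9, 41.2, 41.4, 41.6, 41.7, 41.9, 42.4, 42.7, 42.8, 43.0, 43.1, 43.3, 43.4, 43.6, 44.0, 44.2, 44.7, 44.8, 45.0, 45.2, 45.6, 46.0, 46.2, 46.9
α = 0.24; lower rank = 25 × 0.120 = 3; upper rank = 25 × 0.880 = 22.
The 3rd smallest replicate is 41.2; the 22nd is 45.6.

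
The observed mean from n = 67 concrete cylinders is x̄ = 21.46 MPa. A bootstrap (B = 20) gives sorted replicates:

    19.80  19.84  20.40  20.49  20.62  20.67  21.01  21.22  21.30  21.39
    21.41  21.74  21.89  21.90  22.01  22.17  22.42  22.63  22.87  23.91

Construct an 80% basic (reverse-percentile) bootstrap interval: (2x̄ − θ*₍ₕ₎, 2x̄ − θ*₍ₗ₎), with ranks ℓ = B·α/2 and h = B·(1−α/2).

(20.29, 23.08)

Percentile endpoints at ranks 2 and 18: θ*₍2₎ = 19.84, θ*₍18₎ = 22.63.
Basic interval reflects these around x̄:
  lower = 2 × 21.46 − 22.63 = 20.29
  upper = 2 × 21.46 − 19.84 = 23.08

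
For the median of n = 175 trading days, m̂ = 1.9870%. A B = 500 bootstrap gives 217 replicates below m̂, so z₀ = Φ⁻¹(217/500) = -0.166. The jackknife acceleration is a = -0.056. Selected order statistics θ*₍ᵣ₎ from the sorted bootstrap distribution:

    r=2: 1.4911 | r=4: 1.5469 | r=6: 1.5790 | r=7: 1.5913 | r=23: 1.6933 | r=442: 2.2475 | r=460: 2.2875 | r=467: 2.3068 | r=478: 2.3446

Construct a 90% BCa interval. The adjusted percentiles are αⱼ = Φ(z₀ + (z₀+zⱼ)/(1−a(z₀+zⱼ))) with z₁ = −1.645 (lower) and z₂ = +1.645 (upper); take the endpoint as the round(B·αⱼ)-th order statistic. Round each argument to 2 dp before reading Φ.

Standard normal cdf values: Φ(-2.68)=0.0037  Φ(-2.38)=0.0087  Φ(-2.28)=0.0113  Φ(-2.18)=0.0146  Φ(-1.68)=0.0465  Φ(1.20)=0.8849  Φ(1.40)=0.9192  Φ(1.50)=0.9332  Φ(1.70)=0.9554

Lower: z₀ + z₁ = -0.166 + (-1.645) = -1.811; 1 − a(z₀+z₁) = 1 − (-0.056)(-1.811) = 0.8986; argument = -0.166 + (-1.811)/0.8986 = -2.1814 → -2.18.
α₁ = Φ(-2.18) = 0.0146; rank = round(500 × 0.0146) = 7; θ*₍7₎ = 1.5913.
Upper: z₀ + z₂ = 1.479; 1 − a(z₀+z₂) = 1.0828; argument = 1.1999 → 1.20; α₂ = 0.8849; rank = 442; θ*₍442₎ = 2.2475.

(1.5913, 2.2475)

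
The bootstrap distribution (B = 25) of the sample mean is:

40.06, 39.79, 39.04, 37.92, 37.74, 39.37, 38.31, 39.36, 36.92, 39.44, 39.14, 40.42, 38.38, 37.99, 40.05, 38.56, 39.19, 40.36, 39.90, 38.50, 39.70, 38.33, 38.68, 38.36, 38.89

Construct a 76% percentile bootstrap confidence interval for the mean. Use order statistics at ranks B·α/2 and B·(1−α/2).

Sorted replicates: 36.92, 37.74, 37.92, 37.99, 38.31, 38.33, 38.36, 38.38, 38.50, 38.56, 38.68, 38.89, 39.04, 39.14, 39.19, 39.36, 39.37, 39.44, 39.70, 39.79, 39.90, 40.05, 40.06, 40.36, 40.42
α = 0.24; lower rank = 25 × 0.120 = 3; upper rank = 25 × 0.880 = 22.
The 3rd smallest replicate is 37.92; the 22nd is 40.05.

(37.92, 40.05)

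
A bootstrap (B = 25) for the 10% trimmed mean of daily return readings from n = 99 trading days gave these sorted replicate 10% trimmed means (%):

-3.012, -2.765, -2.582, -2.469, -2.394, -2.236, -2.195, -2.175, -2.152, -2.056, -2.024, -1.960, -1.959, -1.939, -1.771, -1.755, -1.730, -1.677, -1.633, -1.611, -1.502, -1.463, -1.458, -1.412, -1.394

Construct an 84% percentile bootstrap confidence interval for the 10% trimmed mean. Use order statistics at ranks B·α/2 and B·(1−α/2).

α = 0.16; lower rank = 25 × 0.080 = 2; upper rank = 25 × 0.920 = 23.
The 2nd smallest replicate is -2.765; the 23rd is -1.458.

(-2.765, -1.458)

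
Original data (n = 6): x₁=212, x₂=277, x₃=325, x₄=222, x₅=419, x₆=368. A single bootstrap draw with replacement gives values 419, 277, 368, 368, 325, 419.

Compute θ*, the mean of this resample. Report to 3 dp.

Mean = (419 + 277 + 368 + 368 + 325 + 419) / 6 = 2176.0 / 6 = 362.667

θ* = 362.667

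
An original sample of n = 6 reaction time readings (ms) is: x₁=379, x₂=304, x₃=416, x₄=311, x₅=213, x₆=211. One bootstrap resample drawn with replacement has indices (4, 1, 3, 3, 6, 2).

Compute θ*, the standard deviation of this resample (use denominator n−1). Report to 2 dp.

θ* = 79.81

Resample values: 311, 379, 416, 416, 211, 304.
Mean = 339.5000; sum of squared deviations = 31849.5000
s² = 31849.5000 / 5 = 6369.9000
s = √6369.9000 = 79.81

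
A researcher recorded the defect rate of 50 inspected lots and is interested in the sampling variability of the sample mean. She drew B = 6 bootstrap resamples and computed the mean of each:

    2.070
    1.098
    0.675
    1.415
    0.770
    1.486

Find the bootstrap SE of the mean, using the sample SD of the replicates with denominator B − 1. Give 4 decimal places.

Bootstrap SE is the standard deviation of the 6 replicate means.
Mean of replicates: (2.070 + 1.098 + 0.675 + 1.415 + 0.770 + 1.486) / 6 = 7.51400 / 6 = 1.25233
Sum of squared deviations: (+0.81767)² + (−0.15433)² + (−0.57733)² + (+0.16267)² + (−0.48233)² + (+0.23367)² = 1.33942
Variance = 1.33942 / 5 = 0.26788
SE* = √0.26788

SE* = 0.5176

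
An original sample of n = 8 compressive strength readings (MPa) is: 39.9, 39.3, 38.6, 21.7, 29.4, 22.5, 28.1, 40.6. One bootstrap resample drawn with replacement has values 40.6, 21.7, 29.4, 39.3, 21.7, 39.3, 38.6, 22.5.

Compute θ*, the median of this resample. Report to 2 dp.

Sorted: 21.7, 21.7, 22.5, 29.4, 38.6, 39.3, 39.3, 40.6
Median = average of the two middle values = 34.00

θ* = 34.00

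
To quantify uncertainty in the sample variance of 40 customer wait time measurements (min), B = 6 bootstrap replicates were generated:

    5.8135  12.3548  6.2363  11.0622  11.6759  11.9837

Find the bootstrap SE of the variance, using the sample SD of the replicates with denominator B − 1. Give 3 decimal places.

Bootstrap SE is the standard deviation of the 6 replicate variances.
Mean of replicates: (5.8135 + 12.3548 + 6.2363 + 11.0622 + 11.6759 + 11.9837) / 6 = 59.12640 / 6 = 9.85440
Sum of squared deviations: (−4.04090)² + (+2.50040)² + (−3.61810)² + (+1.20780)² + (+1.82150)² + (+2.12930)² = 44.98208
Variance = 44.98208 / 5 = 8.99642
SE* = √8.99642

SE* = 2.999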